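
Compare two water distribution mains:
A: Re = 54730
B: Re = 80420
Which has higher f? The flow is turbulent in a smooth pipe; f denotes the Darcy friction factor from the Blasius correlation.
f(A) = 0.02066, f(B) = 0.01876. Answer: A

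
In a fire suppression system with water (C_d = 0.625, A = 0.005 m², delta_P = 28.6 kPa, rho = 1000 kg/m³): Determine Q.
Formula: Q = C_d A \sqrt{\frac{2 \Delta P}{\rho}}
Q = 0.625·0.005·√(2·(28.6·1000)/1000)·1000 = 23.63 L/s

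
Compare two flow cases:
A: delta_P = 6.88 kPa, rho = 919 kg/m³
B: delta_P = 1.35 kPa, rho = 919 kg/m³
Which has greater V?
V(A) = 3.869 m/s, V(B) = 1.714 m/s. Answer: A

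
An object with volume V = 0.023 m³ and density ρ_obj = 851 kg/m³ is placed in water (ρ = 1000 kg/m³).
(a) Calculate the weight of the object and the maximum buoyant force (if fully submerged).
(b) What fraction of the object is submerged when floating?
(a) W=rho_obj*g*V=851*9.81*0.023=192.0 N; F_B(max)=rho*g*V=1000*9.81*0.023=225.6 N
(b) Floating fraction=rho_obj/rho=851/1000=0.851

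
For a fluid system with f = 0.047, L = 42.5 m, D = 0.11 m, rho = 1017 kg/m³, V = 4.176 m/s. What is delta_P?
Formula: \Delta P = f \frac{L}{D} \frac{\rho V^2}{2}
delta_P = 0.047·(42.5/0.11)·0.5·1017·4.176²/1000 = 161 kPa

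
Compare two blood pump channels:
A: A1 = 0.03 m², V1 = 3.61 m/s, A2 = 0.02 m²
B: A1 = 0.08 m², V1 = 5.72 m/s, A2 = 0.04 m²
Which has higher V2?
V2(A) = 5.415 m/s, V2(B) = 11.44 m/s. Answer: B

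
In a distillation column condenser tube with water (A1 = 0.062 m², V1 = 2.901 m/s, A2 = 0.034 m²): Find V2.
Formula: V_2 = \frac{A_1 V_1}{A_2}
V2 = 0.062·2.901/0.034 = 5.29 m/s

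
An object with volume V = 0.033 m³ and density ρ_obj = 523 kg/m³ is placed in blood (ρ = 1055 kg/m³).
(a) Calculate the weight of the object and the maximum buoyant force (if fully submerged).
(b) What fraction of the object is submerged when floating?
(a) W=rho_obj*g*V=523*9.81*0.033=169.3 N; F_B(max)=rho*g*V=1055*9.81*0.033=341.5 N
(b) Floating fraction=rho_obj/rho=523/1055=0.496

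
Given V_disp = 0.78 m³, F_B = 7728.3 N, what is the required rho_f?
Formula: F_B = \rho_f g V_{disp}
Substituting knowns: 7728.3 = rho_f·9.81·0.78
Solving for rho_f: rho_f = 7728.3/(9.81·0.78) = 1010 kg/m³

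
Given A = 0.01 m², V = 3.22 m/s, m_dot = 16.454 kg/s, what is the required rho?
Formula: \dot{m} = \rho A V
Substituting knowns: 16.454 = rho·0.01·3.22
Solving for rho: rho = 16.454/(0.01·3.22) = 511 kg/m³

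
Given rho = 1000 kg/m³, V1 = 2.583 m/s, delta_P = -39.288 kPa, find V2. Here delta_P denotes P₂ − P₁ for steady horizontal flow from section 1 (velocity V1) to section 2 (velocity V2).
Formula: \Delta P = \frac{1}{2} \rho (V_1^2 - V_2^2)
Substituting knowns: -39.288 = 0.5·1000·(2.583² − V2²)/1000
Solving for V2: V2 = √(2.583² − 2·(-39.288·1000)/1000) = 9.233 m/s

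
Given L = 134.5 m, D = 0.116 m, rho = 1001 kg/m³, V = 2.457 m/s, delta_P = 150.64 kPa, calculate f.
Formula: \Delta P = f \frac{L}{D} \frac{\rho V^2}{2}
Substituting knowns: 150.64 = f·(134.5/0.116)·0.5·1001·2.457²/1000
Solving for f: f = (150.64·1000)/((134.5/0.116)·0.5·1001·2.457²) = 0.043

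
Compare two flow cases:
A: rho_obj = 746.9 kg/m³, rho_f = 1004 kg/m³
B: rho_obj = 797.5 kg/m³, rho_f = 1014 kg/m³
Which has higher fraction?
fraction(A) = 0.7439, fraction(B) = 0.7865. Answer: B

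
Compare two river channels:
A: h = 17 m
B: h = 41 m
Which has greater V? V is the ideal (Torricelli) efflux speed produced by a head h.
V(A) = 18.26 m/s, V(B) = 28.36 m/s. Answer: B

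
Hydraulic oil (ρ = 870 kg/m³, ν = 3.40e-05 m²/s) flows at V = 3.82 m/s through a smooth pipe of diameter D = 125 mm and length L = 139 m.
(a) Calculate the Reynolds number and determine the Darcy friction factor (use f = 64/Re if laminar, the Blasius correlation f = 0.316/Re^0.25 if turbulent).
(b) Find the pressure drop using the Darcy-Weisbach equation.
(a) Re = V·D/ν = 3.82·0.125/3.40e-05 = 14044 → turbulent (Re > 4000); f = 0.316/Re^0.25 = 0.316/14044^0.25 = 0.029028
(b) Darcy-Weisbach: ΔP = f·(L/D)·½ρV²/1000 = 0.029028·(139/0.125)·½·870·3.82²/1000 = 204.9 kPa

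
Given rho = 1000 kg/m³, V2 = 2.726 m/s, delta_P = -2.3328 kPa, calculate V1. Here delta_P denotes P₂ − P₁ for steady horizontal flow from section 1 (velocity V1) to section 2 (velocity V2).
Formula: \Delta P = \frac{1}{2} \rho (V_1^2 - V_2^2)
Substituting knowns: -2.3328 = 0.5·1000·(V1² − 2.726²)/1000
Solving for V1: V1 = √(2.726² + 2·(-2.3328·1000)/1000) = 1.663 m/s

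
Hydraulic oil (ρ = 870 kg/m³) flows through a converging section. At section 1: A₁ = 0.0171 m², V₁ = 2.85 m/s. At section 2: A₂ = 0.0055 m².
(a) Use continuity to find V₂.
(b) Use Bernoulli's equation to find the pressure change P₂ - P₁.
(a) Continuity: A₁V₁=A₂V₂ -> V₂=A₁V₁/A₂=0.0171*2.85/0.0055=8.86 m/s
(b) Bernoulli: P₂-P₁=0.5*rho*(V₁^2-V₂^2)/1000=0.5*870*(2.85^2-8.86^2)/1000=-30.61 kPa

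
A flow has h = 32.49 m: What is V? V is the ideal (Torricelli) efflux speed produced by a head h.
Formula: V = \sqrt{2 g h}
V = √(2·9.81·32.49) = 25.25 m/s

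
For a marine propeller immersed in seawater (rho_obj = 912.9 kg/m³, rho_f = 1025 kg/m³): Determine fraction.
Formula: f_{sub} = \frac{\rho_{obj}}{\rho_f}
fraction = 912.9/1025 = 0.8906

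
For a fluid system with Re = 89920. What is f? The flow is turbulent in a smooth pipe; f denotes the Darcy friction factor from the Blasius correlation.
Formula: f = \frac{0.316}{Re^{0.25}}
f = 0.316/89920^0.25 = 0.01825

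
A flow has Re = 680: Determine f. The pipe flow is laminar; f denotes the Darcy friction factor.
Formula: f = \frac{64}{Re}
f = 64/680 = 0.09412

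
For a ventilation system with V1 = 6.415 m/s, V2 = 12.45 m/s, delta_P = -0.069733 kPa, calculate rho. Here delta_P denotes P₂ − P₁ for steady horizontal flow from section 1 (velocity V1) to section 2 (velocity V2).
Formula: \Delta P = \frac{1}{2} \rho (V_1^2 - V_2^2)
Substituting knowns: -0.069733 = 0.5·rho·(6.415² − 12.45²)/1000
Solving for rho: rho = 2·(-0.069733·1000)/(6.415² − 12.45²) = 1.225 kg/m³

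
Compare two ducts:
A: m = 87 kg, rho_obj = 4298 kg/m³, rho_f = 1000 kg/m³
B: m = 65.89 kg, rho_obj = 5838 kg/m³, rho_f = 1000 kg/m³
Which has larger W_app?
W_app(A) = 654.9 N, W_app(B) = 535.7 N. Answer: A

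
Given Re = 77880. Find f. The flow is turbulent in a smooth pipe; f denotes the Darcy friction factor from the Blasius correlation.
Formula: f = \frac{0.316}{Re^{0.25}}
f = 0.316/77880^0.25 = 0.01892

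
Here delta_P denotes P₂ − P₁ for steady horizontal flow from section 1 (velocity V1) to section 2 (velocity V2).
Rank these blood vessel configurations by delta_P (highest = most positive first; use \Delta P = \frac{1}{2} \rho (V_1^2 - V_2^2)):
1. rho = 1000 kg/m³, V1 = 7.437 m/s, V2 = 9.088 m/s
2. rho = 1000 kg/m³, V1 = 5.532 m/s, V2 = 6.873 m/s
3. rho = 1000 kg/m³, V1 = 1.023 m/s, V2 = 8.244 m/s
Case 1: delta_P = -13.64 kPa
Case 2: delta_P = -8.318 kPa
Case 3: delta_P = -33.46 kPa
Ranking (highest first): 2, 1, 3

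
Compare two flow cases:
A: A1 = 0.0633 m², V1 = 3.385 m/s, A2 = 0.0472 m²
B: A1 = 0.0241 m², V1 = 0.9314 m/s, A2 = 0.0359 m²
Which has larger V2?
V2(A) = 4.54 m/s, V2(B) = 0.6253 m/s. Answer: A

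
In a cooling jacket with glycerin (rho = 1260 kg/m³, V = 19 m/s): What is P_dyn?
Formula: P_{dyn} = \frac{1}{2} \rho V^2
P_dyn = 0.5·1260·19²/1000 = 227.4 kPa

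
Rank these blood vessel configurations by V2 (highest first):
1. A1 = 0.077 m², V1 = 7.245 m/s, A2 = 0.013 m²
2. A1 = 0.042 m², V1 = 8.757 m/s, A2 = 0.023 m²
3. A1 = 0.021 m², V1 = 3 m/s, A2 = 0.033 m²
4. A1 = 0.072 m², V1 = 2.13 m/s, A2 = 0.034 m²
Case 1: V2 = 42.91 m/s
Case 2: V2 = 15.99 m/s
Case 3: V2 = 1.909 m/s
Case 4: V2 = 4.511 m/s
Ranking (highest first): 1, 2, 4, 3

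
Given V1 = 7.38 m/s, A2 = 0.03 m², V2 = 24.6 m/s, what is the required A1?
Formula: V_2 = \frac{A_1 V_1}{A_2}
Substituting knowns: 24.6 = A1·7.38/0.03
Solving for A1: A1 = 24.6·0.03/7.38 = 0.1 m²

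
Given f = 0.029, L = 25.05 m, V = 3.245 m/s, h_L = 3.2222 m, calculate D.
Formula: h_L = f \frac{L}{D} \frac{V^2}{2g}
Substituting knowns: 3.2222 = 0.029·(25.05/D)·3.245²/(2·9.81)
Solving for D: D = 0.029·25.05·3.245²/(2·9.81·3.2222) = 0.121 m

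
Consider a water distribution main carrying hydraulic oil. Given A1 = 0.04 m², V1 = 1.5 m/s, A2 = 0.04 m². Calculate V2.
Formula: V_2 = \frac{A_1 V_1}{A_2}
V2 = 0.04·1.5/0.04 = 1.5 m/s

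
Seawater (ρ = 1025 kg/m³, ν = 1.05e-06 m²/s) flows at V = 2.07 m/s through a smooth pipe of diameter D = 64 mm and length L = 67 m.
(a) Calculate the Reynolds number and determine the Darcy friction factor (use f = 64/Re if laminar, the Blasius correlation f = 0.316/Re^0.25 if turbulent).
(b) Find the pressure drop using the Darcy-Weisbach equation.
(a) Re = V·D/ν = 2.07·0.064/1.05e-06 = 126170 → turbulent (Re > 4000); f = 0.316/Re^0.25 = 0.316/126170^0.25 = 0.016767 (Blasius is strictly valid for Re ≲ 1e5; used here as the smooth-pipe estimate the problem specifies)
(b) Darcy-Weisbach: ΔP = f·(L/D)·½ρV²/1000 = 0.016767·(67/0.064)·½·1025·2.07²/1000 = 38.55 kPa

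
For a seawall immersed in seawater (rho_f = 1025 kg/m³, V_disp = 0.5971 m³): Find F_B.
Formula: F_B = \rho_f g V_{disp}
F_B = 1025·9.81·0.5971 = 6004 N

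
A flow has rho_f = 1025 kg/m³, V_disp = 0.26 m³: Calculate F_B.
Formula: F_B = \rho_f g V_{disp}
F_B = 1025·9.81·0.26 = 2614 N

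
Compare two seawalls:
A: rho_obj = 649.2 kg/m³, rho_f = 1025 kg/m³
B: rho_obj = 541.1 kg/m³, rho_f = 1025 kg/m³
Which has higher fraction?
fraction(A) = 0.6334, fraction(B) = 0.5279. Answer: A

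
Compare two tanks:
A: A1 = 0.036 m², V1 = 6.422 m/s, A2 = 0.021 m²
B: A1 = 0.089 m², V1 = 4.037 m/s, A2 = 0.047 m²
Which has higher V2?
V2(A) = 11.01 m/s, V2(B) = 7.645 m/s. Answer: A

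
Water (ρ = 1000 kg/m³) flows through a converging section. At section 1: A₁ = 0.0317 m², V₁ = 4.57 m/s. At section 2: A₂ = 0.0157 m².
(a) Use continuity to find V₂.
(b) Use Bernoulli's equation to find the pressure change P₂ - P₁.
(a) Continuity: A₁V₁=A₂V₂ -> V₂=A₁V₁/A₂=0.0317*4.57/0.0157=9.23 m/s
(b) Bernoulli: P₂-P₁=0.5*rho*(V₁^2-V₂^2)/1000=0.5*1000*(4.57^2-9.23^2)/1000=-32.15 kPa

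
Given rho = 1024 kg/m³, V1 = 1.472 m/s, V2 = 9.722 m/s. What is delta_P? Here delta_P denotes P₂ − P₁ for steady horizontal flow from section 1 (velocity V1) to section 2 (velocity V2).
Formula: \Delta P = \frac{1}{2} \rho (V_1^2 - V_2^2)
delta_P = 0.5·1024·(1.472² − 9.722²)/1000 = -47.28 kPa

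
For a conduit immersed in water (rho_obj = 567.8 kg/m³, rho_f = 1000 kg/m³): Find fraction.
Formula: f_{sub} = \frac{\rho_{obj}}{\rho_f}
fraction = 567.8/1000 = 0.5678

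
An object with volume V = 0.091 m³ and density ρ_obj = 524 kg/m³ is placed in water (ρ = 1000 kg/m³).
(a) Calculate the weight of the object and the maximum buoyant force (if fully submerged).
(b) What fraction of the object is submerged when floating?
(a) W=rho_obj*g*V=524*9.81*0.091=467.8 N; F_B(max)=rho*g*V=1000*9.81*0.091=892.7 N
(b) Floating fraction=rho_obj/rho=524/1000=0.524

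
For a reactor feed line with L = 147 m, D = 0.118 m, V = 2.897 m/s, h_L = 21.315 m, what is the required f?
Formula: h_L = f \frac{L}{D} \frac{V^2}{2g}
Substituting knowns: 21.315 = f·(147/0.118)·2.897²/(2·9.81)
Solving for f: f = 21.315·2·9.81/((147/0.118)·2.897²) = 0.04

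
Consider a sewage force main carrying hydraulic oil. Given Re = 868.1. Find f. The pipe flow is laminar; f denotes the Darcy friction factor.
Formula: f = \frac{64}{Re}
f = 64/868.1 = 0.07372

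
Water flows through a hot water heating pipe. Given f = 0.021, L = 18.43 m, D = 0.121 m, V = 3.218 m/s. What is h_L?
Formula: h_L = f \frac{L}{D} \frac{V^2}{2g}
h_L = 0.021·(18.43/0.121)·3.218²/(2·9.81) = 1.688 m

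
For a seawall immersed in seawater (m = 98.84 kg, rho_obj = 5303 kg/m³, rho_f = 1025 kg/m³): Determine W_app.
Formula: W_{app} = mg\left(1 - \frac{\rho_f}{\rho_{obj}}\right)
W_app = 98.84·9.81·(1 − 1025/5303) = 782.2 N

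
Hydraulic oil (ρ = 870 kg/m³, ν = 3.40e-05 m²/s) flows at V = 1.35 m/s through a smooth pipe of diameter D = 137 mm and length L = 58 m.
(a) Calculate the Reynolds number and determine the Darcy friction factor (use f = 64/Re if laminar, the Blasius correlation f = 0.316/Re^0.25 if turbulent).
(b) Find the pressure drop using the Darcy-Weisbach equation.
(a) Re = V·D/ν = 1.35·0.137/3.40e-05 = 5439.7 → turbulent (Re > 4000); f = 0.316/Re^0.25 = 0.316/5439.7^0.25 = 0.036795
(b) Darcy-Weisbach: ΔP = f·(L/D)·½ρV²/1000 = 0.036795·(58/0.137)·½·870·1.35²/1000 = 12.35 kPa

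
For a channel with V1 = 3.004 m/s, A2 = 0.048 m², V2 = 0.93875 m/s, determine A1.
Formula: V_2 = \frac{A_1 V_1}{A_2}
Substituting knowns: 0.93875 = A1·3.004/0.048
Solving for A1: A1 = 0.93875·0.048/3.004 = 0.015 m²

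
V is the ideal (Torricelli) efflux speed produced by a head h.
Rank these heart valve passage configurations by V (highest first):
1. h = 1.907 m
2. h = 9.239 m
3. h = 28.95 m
Case 1: V = 6.117 m/s
Case 2: V = 13.46 m/s
Case 3: V = 23.83 m/s
Ranking (highest first): 3, 2, 1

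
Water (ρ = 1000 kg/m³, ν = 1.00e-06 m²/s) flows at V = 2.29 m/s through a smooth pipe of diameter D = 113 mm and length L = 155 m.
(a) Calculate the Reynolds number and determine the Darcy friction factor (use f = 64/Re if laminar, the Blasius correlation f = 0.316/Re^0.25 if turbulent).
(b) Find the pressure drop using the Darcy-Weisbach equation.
(a) Re = V·D/ν = 2.29·0.113/1.00e-06 = 258770 → turbulent (Re > 4000); f = 0.316/Re^0.25 = 0.316/258770^0.25 = 0.014011 (Blasius is strictly valid for Re ≲ 1e5; used here as the smooth-pipe estimate the problem specifies)
(b) Darcy-Weisbach: ΔP = f·(L/D)·½ρV²/1000 = 0.014011·(155/0.113)·½·1000·2.29²/1000 = 50.39 kPa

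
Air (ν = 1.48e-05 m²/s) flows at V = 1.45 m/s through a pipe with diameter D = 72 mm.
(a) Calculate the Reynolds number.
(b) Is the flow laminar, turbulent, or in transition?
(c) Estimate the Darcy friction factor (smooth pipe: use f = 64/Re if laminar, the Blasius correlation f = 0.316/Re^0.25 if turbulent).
(a) Re = V·D/ν = 1.45·0.072/1.48e-05 = 7054.1
(b) Flow regime: turbulent (Re > 4000)
(c) Friction factor: f = 0.316/Re^0.25 = 0.316/7054.1^0.25 = 0.03448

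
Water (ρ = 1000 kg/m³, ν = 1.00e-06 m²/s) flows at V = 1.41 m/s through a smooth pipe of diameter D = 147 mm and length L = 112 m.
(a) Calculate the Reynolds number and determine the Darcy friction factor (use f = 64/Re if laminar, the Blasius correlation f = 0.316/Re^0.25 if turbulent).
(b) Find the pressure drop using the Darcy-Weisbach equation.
(a) Re = V·D/ν = 1.41·0.147/1.00e-06 = 207270 → turbulent (Re > 4000); f = 0.316/Re^0.25 = 0.316/207270^0.25 = 0.01481 (Blasius is strictly valid for Re ≲ 1e5; used here as the smooth-pipe estimate the problem specifies)
(b) Darcy-Weisbach: ΔP = f·(L/D)·½ρV²/1000 = 0.01481·(112/0.147)·½·1000·1.41²/1000 = 11.22 kPa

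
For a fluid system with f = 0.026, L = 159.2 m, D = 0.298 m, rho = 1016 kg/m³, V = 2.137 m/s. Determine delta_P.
Formula: \Delta P = f \frac{L}{D} \frac{\rho V^2}{2}
delta_P = 0.026·(159.2/0.298)·0.5·1016·2.137²/1000 = 32.22 kPa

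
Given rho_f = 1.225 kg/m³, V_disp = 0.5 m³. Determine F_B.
Formula: F_B = \rho_f g V_{disp}
F_B = 1.225·9.81·0.5 = 6.009 N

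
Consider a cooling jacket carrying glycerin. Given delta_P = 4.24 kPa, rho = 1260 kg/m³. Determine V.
Formula: V = \sqrt{\frac{2 \Delta P}{\rho}}
V = √(2·(4.24·1000)/1260) = 2.594 m/s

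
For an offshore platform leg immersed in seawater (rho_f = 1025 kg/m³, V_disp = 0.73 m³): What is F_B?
Formula: F_B = \rho_f g V_{disp}
F_B = 1025·9.81·0.73 = 7340 N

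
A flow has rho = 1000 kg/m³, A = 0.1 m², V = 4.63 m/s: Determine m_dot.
Formula: \dot{m} = \rho A V
m_dot = 1000·0.1·4.63 = 463 kg/s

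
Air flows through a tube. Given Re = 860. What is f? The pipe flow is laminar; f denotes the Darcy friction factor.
Formula: f = \frac{64}{Re}
f = 64/860 = 0.07442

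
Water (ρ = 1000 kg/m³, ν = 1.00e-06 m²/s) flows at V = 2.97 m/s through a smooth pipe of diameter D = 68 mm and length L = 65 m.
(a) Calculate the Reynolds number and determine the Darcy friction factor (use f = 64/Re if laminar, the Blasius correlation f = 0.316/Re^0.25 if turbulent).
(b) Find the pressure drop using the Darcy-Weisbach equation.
(a) Re = V·D/ν = 2.97·0.068/1.00e-06 = 201960 → turbulent (Re > 4000); f = 0.316/Re^0.25 = 0.316/201960^0.25 = 0.014906 (Blasius is strictly valid for Re ≲ 1e5; used here as the smooth-pipe estimate the problem specifies)
(b) Darcy-Weisbach: ΔP = f·(L/D)·½ρV²/1000 = 0.014906·(65/0.068)·½·1000·2.97²/1000 = 62.84 kPa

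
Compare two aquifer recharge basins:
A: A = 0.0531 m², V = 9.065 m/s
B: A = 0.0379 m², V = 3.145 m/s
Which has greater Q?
Q(A) = 481.4 L/s, Q(B) = 119.2 L/s. Answer: A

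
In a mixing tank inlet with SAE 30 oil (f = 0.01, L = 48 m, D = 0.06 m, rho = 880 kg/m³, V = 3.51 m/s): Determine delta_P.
Formula: \Delta P = f \frac{L}{D} \frac{\rho V^2}{2}
delta_P = 0.01·(48/0.06)·0.5·880·3.51²/1000 = 43.37 kPa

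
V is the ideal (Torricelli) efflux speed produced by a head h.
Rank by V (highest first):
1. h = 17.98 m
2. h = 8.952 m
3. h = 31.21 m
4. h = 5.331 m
Case 1: V = 18.78 m/s
Case 2: V = 13.25 m/s
Case 3: V = 24.75 m/s
Case 4: V = 10.23 m/s
Ranking (highest first): 3, 1, 2, 4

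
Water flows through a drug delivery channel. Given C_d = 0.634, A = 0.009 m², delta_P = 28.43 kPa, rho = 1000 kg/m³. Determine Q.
Formula: Q = C_d A \sqrt{\frac{2 \Delta P}{\rho}}
Q = 0.634·0.009·√(2·(28.43·1000)/1000)·1000 = 43.03 L/s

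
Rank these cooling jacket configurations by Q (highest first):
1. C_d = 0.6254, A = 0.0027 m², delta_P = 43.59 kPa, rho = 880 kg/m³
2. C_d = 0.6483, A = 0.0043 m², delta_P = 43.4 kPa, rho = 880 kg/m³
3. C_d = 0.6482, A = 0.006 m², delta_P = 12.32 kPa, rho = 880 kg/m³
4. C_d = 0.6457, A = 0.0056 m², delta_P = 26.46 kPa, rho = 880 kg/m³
Case 1: Q = 16.81 L/s
Case 2: Q = 27.69 L/s
Case 3: Q = 20.58 L/s
Case 4: Q = 28.04 L/s
Ranking (highest first): 4, 2, 3, 1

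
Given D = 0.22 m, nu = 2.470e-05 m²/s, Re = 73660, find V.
Formula: Re = \frac{V D}{\nu}
Substituting knowns: 73660 = V·0.22/2.470e-05
Solving for V: V = 73660·2.470e-05/0.22 = 8.27 m/s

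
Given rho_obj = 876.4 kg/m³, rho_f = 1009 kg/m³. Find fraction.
Formula: f_{sub} = \frac{\rho_{obj}}{\rho_f}
fraction = 876.4/1009 = 0.8686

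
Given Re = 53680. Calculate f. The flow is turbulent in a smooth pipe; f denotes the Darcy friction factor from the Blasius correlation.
Formula: f = \frac{0.316}{Re^{0.25}}
f = 0.316/53680^0.25 = 0.02076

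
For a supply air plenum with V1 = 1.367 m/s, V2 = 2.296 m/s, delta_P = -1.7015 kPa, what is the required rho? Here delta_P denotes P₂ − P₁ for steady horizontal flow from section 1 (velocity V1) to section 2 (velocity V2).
Formula: \Delta P = \frac{1}{2} \rho (V_1^2 - V_2^2)
Substituting knowns: -1.7015 = 0.5·rho·(1.367² − 2.296²)/1000
Solving for rho: rho = 2·(-1.7015·1000)/(1.367² − 2.296²) = 1000 kg/m³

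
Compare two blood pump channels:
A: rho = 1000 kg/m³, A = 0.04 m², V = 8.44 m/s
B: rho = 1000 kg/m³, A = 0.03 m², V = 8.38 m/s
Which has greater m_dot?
m_dot(A) = 337.6 kg/s, m_dot(B) = 251.4 kg/s. Answer: A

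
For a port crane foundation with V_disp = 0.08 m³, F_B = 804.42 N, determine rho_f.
Formula: F_B = \rho_f g V_{disp}
Substituting knowns: 804.42 = rho_f·9.81·0.08
Solving for rho_f: rho_f = 804.42/(9.81·0.08) = 1025 kg/m³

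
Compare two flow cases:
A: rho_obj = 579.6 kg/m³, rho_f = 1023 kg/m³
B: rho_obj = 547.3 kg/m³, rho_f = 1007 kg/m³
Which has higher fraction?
fraction(A) = 0.5666, fraction(B) = 0.5435. Answer: A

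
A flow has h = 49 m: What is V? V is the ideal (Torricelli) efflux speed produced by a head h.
Formula: V = \sqrt{2 g h}
V = √(2·9.81·49) = 31.01 m/s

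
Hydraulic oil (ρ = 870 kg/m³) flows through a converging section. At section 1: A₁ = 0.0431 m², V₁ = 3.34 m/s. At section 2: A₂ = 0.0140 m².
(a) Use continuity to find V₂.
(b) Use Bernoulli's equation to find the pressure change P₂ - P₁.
(a) Continuity: A₁V₁=A₂V₂ -> V₂=A₁V₁/A₂=0.0431*3.34/0.0140=10.28 m/s
(b) Bernoulli: P₂-P₁=0.5*rho*(V₁^2-V₂^2)/1000=0.5*870*(3.34^2-10.28^2)/1000=-41.12 kPa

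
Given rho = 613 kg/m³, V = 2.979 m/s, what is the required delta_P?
Formula: V = \sqrt{\frac{2 \Delta P}{\rho}}
Substituting knowns: 2.979 = √(2·(delta_P·1000)/613)
Solving for delta_P: delta_P = 2.979²·613/2/1000 = 2.72 kPa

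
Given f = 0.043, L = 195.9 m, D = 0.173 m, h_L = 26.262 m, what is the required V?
Formula: h_L = f \frac{L}{D} \frac{V^2}{2g}
Substituting knowns: 26.262 = 0.043·(195.9/0.173)·V²/(2·9.81)
Solving for V: V = √(26.262·2·9.81/(0.043·(195.9/0.173))) = 3.253 m/s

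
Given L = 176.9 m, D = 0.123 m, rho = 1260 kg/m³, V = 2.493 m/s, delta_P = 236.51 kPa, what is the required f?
Formula: \Delta P = f \frac{L}{D} \frac{\rho V^2}{2}
Substituting knowns: 236.51 = f·(176.9/0.123)·0.5·1260·2.493²/1000
Solving for f: f = (236.51·1000)/((176.9/0.123)·0.5·1260·2.493²) = 0.042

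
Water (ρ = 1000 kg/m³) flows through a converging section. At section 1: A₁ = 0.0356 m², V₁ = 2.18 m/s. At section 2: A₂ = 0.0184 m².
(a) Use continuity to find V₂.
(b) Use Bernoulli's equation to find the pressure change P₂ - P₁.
(a) Continuity: A₁V₁=A₂V₂ -> V₂=A₁V₁/A₂=0.0356*2.18/0.0184=4.22 m/s
(b) Bernoulli: P₂-P₁=0.5*rho*(V₁^2-V₂^2)/1000=0.5*1000*(2.18^2-4.22^2)/1000=-6.528 kPa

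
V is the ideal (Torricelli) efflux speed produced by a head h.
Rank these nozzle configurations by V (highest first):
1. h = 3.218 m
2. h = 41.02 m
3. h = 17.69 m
Case 1: V = 7.946 m/s
Case 2: V = 28.37 m/s
Case 3: V = 18.63 m/s
Ranking (highest first): 2, 3, 1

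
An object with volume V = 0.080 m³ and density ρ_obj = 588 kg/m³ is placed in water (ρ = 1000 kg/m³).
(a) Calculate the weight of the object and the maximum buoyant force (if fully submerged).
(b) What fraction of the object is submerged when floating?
(a) W=rho_obj*g*V=588*9.81*0.080=461.5 N; F_B(max)=rho*g*V=1000*9.81*0.080=784.8 N
(b) Floating fraction=rho_obj/rho=588/1000=0.588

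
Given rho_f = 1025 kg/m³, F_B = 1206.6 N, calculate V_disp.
Formula: F_B = \rho_f g V_{disp}
Substituting knowns: 1206.6 = 1025·9.81·V_disp
Solving for V_disp: V_disp = 1206.6/(1025·9.81) = 0.12 m³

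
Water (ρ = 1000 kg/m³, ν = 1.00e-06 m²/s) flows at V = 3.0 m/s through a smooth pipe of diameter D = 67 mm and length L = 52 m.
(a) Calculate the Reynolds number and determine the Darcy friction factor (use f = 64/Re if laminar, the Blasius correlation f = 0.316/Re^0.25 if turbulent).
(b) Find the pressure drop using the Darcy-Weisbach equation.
(a) Re = V·D/ν = 3.0·0.067/1.00e-06 = 201000 → turbulent (Re > 4000); f = 0.316/Re^0.25 = 0.316/201000^0.25 = 0.014924 (Blasius is strictly valid for Re ≲ 1e5; used here as the smooth-pipe estimate the problem specifies)
(b) Darcy-Weisbach: ΔP = f·(L/D)·½ρV²/1000 = 0.014924·(52/0.067)·½·1000·3.0²/1000 = 52.12 kPa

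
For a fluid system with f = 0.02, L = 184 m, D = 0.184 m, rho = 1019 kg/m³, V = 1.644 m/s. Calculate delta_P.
Formula: \Delta P = f \frac{L}{D} \frac{\rho V^2}{2}
delta_P = 0.02·(184/0.184)·0.5·1019·1.644²/1000 = 27.54 kPa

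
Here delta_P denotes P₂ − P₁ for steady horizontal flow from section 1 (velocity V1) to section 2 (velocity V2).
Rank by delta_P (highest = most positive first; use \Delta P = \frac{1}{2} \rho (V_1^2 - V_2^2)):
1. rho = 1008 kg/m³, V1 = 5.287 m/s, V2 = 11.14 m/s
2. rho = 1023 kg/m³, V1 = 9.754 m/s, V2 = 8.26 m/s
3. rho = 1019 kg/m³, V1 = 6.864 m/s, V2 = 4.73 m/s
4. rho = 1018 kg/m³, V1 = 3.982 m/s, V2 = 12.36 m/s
Case 1: delta_P = -48.46 kPa
Case 2: delta_P = 13.77 kPa
Case 3: delta_P = 12.61 kPa
Case 4: delta_P = -69.69 kPa
Ranking (highest first): 2, 3, 1, 4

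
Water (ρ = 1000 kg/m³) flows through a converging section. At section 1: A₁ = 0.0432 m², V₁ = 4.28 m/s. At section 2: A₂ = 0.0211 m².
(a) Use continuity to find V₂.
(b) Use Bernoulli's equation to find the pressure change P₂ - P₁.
(a) Continuity: A₁V₁=A₂V₂ -> V₂=A₁V₁/A₂=0.0432*4.28/0.0211=8.76 m/s
(b) Bernoulli: P₂-P₁=0.5*rho*(V₁^2-V₂^2)/1000=0.5*1000*(4.28^2-8.76^2)/1000=-29.21 kPa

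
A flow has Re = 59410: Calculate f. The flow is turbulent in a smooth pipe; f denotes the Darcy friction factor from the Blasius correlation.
Formula: f = \frac{0.316}{Re^{0.25}}
f = 0.316/59410^0.25 = 0.02024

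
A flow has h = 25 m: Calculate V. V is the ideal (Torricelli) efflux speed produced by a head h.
Formula: V = \sqrt{2 g h}
V = √(2·9.81·25) = 22.15 m/s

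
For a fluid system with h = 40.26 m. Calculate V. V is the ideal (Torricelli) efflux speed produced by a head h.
Formula: V = \sqrt{2 g h}
V = √(2·9.81·40.26) = 28.11 m/s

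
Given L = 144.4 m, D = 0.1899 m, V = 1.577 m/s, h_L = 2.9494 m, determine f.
Formula: h_L = f \frac{L}{D} \frac{V^2}{2g}
Substituting knowns: 2.9494 = f·(144.4/0.1899)·1.577²/(2·9.81)
Solving for f: f = 2.9494·2·9.81/((144.4/0.1899)·1.577²) = 0.0306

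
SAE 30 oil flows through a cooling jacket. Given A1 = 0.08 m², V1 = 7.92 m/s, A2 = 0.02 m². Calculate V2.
Formula: V_2 = \frac{A_1 V_1}{A_2}
V2 = 0.08·7.92/0.02 = 31.68 m/s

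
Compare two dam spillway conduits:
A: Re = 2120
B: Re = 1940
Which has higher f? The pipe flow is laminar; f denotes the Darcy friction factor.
f(A) = 0.03019, f(B) = 0.03299. Answer: B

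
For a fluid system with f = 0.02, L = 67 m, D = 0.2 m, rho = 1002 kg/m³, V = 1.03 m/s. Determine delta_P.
Formula: \Delta P = f \frac{L}{D} \frac{\rho V^2}{2}
delta_P = 0.02·(67/0.2)·0.5·1002·1.03²/1000 = 3.561 kPa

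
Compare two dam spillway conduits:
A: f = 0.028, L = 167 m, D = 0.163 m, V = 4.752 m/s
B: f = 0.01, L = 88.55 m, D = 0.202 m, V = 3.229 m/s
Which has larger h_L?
h_L(A) = 33.02 m, h_L(B) = 2.33 m. Answer: A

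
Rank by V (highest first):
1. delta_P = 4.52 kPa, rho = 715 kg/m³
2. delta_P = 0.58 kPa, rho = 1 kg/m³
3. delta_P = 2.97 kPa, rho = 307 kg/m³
Case 1: V = 3.556 m/s
Case 2: V = 34.06 m/s
Case 3: V = 4.399 m/s
Ranking (highest first): 2, 3, 1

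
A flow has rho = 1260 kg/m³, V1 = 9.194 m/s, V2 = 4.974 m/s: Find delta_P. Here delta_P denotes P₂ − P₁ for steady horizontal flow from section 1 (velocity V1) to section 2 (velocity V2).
Formula: \Delta P = \frac{1}{2} \rho (V_1^2 - V_2^2)
delta_P = 0.5·1260·(9.194² − 4.974²)/1000 = 37.67 kPa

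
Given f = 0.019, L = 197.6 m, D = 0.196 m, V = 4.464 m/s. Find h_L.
Formula: h_L = f \frac{L}{D} \frac{V^2}{2g}
h_L = 0.019·(197.6/0.196)·4.464²/(2·9.81) = 19.46 m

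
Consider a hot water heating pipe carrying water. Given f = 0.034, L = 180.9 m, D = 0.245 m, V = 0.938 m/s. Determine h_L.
Formula: h_L = f \frac{L}{D} \frac{V^2}{2g}
h_L = 0.034·(180.9/0.245)·0.938²/(2·9.81) = 1.126 m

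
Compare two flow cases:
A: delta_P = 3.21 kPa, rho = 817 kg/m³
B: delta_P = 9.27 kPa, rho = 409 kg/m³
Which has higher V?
V(A) = 2.803 m/s, V(B) = 6.733 m/s. Answer: B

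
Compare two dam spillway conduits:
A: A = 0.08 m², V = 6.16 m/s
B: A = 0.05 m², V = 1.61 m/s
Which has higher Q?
Q(A) = 492.8 L/s, Q(B) = 80.5 L/s. Answer: A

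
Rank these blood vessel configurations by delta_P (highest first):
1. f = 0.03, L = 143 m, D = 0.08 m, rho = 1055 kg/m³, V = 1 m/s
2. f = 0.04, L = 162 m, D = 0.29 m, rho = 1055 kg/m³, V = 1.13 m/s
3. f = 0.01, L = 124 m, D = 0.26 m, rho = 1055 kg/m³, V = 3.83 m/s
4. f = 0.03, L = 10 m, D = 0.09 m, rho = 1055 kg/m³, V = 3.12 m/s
Case 1: delta_P = 28.29 kPa
Case 2: delta_P = 15.05 kPa
Case 3: delta_P = 36.9 kPa
Case 4: delta_P = 17.12 kPa
Ranking (highest first): 3, 1, 4, 2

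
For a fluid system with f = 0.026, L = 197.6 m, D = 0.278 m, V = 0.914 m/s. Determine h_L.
Formula: h_L = f \frac{L}{D} \frac{V^2}{2g}
h_L = 0.026·(197.6/0.278)·0.914²/(2·9.81) = 0.7869 m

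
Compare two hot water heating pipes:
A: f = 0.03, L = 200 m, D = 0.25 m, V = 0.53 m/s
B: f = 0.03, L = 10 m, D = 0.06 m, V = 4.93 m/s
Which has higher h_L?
h_L(A) = 0.3436 m, h_L(B) = 6.194 m. Answer: B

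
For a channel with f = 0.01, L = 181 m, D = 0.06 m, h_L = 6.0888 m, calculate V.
Formula: h_L = f \frac{L}{D} \frac{V^2}{2g}
Substituting knowns: 6.0888 = 0.01·(181/0.06)·V²/(2·9.81)
Solving for V: V = √(6.0888·2·9.81/(0.01·(181/0.06))) = 1.99 m/s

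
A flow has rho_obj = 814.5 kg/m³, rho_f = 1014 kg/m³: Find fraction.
Formula: f_{sub} = \frac{\rho_{obj}}{\rho_f}
fraction = 814.5/1014 = 0.8033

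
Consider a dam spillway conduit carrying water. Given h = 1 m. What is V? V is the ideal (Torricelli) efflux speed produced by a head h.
Formula: V = \sqrt{2 g h}
V = √(2·9.81·1) = 4.429 m/s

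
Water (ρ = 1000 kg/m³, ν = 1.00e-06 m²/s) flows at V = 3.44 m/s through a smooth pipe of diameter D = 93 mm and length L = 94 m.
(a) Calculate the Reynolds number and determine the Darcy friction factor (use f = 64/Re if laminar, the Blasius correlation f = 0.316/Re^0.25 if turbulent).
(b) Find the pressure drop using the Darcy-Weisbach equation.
(a) Re = V·D/ν = 3.44·0.093/1.00e-06 = 319920 → turbulent (Re > 4000); f = 0.316/Re^0.25 = 0.316/319920^0.25 = 0.013287 (Blasius is strictly valid for Re ≲ 1e5; used here as the smooth-pipe estimate the problem specifies)
(b) Darcy-Weisbach: ΔP = f·(L/D)·½ρV²/1000 = 0.013287·(94/0.093)·½·1000·3.44²/1000 = 79.46 kPa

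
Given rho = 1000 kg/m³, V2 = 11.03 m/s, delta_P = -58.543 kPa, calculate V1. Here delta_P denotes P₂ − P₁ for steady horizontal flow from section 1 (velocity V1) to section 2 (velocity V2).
Formula: \Delta P = \frac{1}{2} \rho (V_1^2 - V_2^2)
Substituting knowns: -58.543 = 0.5·1000·(V1² − 11.03²)/1000
Solving for V1: V1 = √(11.03² + 2·(-58.543·1000)/1000) = 2.139 m/s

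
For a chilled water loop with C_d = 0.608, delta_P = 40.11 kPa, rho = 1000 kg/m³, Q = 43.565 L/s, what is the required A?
Formula: Q = C_d A \sqrt{\frac{2 \Delta P}{\rho}}
Substituting knowns: 43.565 = 0.608·A·√(2·(40.11·1000)/1000)·1000
Solving for A: A = (43.565/1000)/(0.608·√(2·(40.11·1000)/1000)) = 0.008 m²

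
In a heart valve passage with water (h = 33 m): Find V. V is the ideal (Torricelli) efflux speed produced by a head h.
Formula: V = \sqrt{2 g h}
V = √(2·9.81·33) = 25.45 m/s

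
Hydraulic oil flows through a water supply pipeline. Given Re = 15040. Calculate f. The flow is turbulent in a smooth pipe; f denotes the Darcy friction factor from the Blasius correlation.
Formula: f = \frac{0.316}{Re^{0.25}}
f = 0.316/15040^0.25 = 0.02853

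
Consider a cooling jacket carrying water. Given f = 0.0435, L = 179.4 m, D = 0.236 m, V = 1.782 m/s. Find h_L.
Formula: h_L = f \frac{L}{D} \frac{V^2}{2g}
h_L = 0.0435·(179.4/0.236)·1.782²/(2·9.81) = 5.352 m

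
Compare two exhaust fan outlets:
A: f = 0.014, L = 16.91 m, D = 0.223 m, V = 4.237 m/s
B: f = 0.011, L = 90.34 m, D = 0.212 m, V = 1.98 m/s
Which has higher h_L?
h_L(A) = 0.9714 m, h_L(B) = 0.9366 m. Answer: A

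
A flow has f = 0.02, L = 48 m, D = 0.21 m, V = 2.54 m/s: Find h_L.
Formula: h_L = f \frac{L}{D} \frac{V^2}{2g}
h_L = 0.02·(48/0.21)·2.54²/(2·9.81) = 1.503 m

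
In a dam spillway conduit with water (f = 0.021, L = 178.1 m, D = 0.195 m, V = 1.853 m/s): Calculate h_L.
Formula: h_L = f \frac{L}{D} \frac{V^2}{2g}
h_L = 0.021·(178.1/0.195)·1.853²/(2·9.81) = 3.357 m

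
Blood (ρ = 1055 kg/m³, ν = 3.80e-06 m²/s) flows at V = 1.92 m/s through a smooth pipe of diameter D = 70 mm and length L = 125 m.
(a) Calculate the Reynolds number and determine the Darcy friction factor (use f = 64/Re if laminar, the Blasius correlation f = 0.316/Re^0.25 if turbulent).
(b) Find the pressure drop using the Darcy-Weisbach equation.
(a) Re = V·D/ν = 1.92·0.07/3.80e-06 = 35368 → turbulent (Re > 4000); f = 0.316/Re^0.25 = 0.316/35368^0.25 = 0.023043
(b) Darcy-Weisbach: ΔP = f·(L/D)·½ρV²/1000 = 0.023043·(125/0.070)·½·1055·1.92²/1000 = 80.02 kPa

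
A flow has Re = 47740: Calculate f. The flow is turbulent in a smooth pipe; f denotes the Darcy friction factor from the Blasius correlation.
Formula: f = \frac{0.316}{Re^{0.25}}
f = 0.316/47740^0.25 = 0.02138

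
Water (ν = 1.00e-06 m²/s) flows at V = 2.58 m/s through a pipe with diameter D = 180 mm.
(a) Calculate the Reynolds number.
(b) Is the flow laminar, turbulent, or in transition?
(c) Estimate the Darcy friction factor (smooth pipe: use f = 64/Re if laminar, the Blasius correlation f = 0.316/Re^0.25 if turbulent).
(a) Re = V·D/ν = 2.58·0.18/1.00e-06 = 464400
(b) Flow regime: turbulent (Re > 4000)
(c) Friction factor: f = 0.316/Re^0.25 = 0.316/464400^0.25 = 0.0121 (Blasius is strictly valid for Re ≲ 1e5; used here as the smooth-pipe estimate the problem specifies)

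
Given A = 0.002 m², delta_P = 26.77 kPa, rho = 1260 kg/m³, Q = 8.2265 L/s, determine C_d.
Formula: Q = C_d A \sqrt{\frac{2 \Delta P}{\rho}}
Substituting knowns: 8.2265 = C_d·0.002·√(2·(26.77·1000)/1260)·1000
Solving for C_d: C_d = (8.2265/1000)/(0.002·√(2·(26.77·1000)/1260)) = 0.631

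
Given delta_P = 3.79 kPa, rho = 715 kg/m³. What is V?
Formula: V = \sqrt{\frac{2 \Delta P}{\rho}}
V = √(2·(3.79·1000)/715) = 3.256 m/s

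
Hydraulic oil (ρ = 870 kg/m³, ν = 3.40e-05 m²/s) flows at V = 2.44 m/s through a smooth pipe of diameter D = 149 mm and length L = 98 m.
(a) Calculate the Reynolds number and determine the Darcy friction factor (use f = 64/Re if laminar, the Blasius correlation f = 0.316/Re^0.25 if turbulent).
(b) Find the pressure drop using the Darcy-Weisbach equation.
(a) Re = V·D/ν = 2.44·0.149/3.40e-05 = 10693 → turbulent (Re > 4000); f = 0.316/Re^0.25 = 0.316/10693^0.25 = 0.031075
(b) Darcy-Weisbach: ΔP = f·(L/D)·½ρV²/1000 = 0.031075·(98/0.149)·½·870·2.44²/1000 = 52.93 kPa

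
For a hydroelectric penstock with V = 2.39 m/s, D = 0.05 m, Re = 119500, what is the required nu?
Formula: Re = \frac{V D}{\nu}
Substituting knowns: 119500 = 2.39·0.05/nu
Solving for nu: nu = 2.39·0.05/119500 = 1.000e-06 m²/s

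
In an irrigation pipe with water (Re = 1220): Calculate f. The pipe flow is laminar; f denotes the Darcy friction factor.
Formula: f = \frac{64}{Re}
f = 64/1220 = 0.05246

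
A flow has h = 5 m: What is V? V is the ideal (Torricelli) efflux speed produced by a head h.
Formula: V = \sqrt{2 g h}
V = √(2·9.81·5) = 9.905 m/s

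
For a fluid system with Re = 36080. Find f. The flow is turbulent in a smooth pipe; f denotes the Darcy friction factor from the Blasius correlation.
Formula: f = \frac{0.316}{Re^{0.25}}
f = 0.316/36080^0.25 = 0.02293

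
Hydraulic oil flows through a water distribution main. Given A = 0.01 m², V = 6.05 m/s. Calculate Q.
Formula: Q = A V
Q = 0.01·6.05·1000 = 60.5 L/s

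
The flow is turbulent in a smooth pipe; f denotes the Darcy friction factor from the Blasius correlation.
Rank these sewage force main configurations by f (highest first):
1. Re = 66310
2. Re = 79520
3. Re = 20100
Case 1: f = 0.01969
Case 2: f = 0.01882
Case 3: f = 0.02654
Ranking (highest first): 3, 1, 2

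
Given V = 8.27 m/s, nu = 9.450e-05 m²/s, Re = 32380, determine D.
Formula: Re = \frac{V D}{\nu}
Substituting knowns: 32380 = 8.27·D/9.450e-05
Solving for D: D = 32380·9.450e-05/8.27 = 0.37 m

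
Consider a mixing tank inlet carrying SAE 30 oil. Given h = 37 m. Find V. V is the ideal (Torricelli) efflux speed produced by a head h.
Formula: V = \sqrt{2 g h}
V = √(2·9.81·37) = 26.94 m/s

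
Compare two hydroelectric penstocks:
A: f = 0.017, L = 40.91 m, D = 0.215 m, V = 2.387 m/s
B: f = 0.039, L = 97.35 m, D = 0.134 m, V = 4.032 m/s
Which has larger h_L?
h_L(A) = 0.9394 m, h_L(B) = 23.48 m. Answer: B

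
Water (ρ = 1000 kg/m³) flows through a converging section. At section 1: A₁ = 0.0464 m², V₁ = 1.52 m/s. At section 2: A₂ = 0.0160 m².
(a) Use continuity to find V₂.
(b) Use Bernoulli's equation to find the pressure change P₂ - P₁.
(a) Continuity: A₁V₁=A₂V₂ -> V₂=A₁V₁/A₂=0.0464*1.52/0.0160=4.41 m/s
(b) Bernoulli: P₂-P₁=0.5*rho*(V₁^2-V₂^2)/1000=0.5*1000*(1.52^2-4.41^2)/1000=-8.569 kPa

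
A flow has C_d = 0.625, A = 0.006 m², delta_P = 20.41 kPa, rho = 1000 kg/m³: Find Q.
Formula: Q = C_d A \sqrt{\frac{2 \Delta P}{\rho}}
Q = 0.625·0.006·√(2·(20.41·1000)/1000)·1000 = 23.96 L/s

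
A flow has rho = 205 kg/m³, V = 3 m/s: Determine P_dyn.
Formula: P_{dyn} = \frac{1}{2} \rho V^2
P_dyn = 0.5·205·3²/1000 = 0.9225 kPa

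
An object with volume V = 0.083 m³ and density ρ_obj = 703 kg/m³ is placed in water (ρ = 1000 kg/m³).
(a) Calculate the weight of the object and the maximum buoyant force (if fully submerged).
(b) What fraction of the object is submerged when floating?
(a) W=rho_obj*g*V=703*9.81*0.083=572.4 N; F_B(max)=rho*g*V=1000*9.81*0.083=814.2 N
(b) Floating fraction=rho_obj/rho=703/1000=0.703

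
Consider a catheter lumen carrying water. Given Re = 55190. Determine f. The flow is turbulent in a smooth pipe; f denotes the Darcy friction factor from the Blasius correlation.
Formula: f = \frac{0.316}{Re^{0.25}}
f = 0.316/55190^0.25 = 0.02062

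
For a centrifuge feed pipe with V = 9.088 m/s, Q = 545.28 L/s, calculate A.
Formula: Q = A V
Substituting knowns: 545.28 = A·9.088·1000
Solving for A: A = (545.28/1000)/9.088 = 0.06 m²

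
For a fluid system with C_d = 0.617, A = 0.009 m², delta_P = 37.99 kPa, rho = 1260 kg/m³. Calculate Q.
Formula: Q = C_d A \sqrt{\frac{2 \Delta P}{\rho}}
Q = 0.617·0.009·√(2·(37.99·1000)/1260)·1000 = 43.12 L/s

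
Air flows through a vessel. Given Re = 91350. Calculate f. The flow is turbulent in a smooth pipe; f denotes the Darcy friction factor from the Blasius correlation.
Formula: f = \frac{0.316}{Re^{0.25}}
f = 0.316/91350^0.25 = 0.01818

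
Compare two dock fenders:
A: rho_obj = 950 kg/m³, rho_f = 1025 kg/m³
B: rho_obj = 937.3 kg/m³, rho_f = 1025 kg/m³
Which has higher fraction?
fraction(A) = 0.9268, fraction(B) = 0.9144. Answer: A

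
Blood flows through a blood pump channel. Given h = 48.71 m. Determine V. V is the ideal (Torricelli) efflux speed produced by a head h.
Formula: V = \sqrt{2 g h}
V = √(2·9.81·48.71) = 30.91 m/s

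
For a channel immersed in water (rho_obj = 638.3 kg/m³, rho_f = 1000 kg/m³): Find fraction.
Formula: f_{sub} = \frac{\rho_{obj}}{\rho_f}
fraction = 638.3/1000 = 0.6383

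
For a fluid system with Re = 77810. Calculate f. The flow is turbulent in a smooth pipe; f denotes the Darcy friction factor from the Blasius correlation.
Formula: f = \frac{0.316}{Re^{0.25}}
f = 0.316/77810^0.25 = 0.01892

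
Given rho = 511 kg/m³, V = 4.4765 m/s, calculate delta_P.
Formula: V = \sqrt{\frac{2 \Delta P}{\rho}}
Substituting knowns: 4.4765 = √(2·(delta_P·1000)/511)
Solving for delta_P: delta_P = 4.4765²·511/2/1000 = 5.12 kPa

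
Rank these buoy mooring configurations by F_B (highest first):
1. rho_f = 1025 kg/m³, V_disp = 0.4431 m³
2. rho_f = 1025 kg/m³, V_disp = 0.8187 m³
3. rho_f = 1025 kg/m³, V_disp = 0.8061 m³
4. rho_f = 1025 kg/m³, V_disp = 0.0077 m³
Case 1: F_B = 4455 N
Case 2: F_B = 8232 N
Case 3: F_B = 8106 N
Case 4: F_B = 77.43 N
Ranking (highest first): 2, 3, 1, 4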